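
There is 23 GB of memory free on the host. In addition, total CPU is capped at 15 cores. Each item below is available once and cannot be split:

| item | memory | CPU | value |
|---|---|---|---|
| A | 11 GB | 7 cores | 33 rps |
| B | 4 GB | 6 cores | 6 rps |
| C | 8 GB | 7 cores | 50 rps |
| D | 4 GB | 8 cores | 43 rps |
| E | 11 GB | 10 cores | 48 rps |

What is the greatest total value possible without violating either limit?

Feasible sets respecting both limits:
- C+D: memory 12, CPU 15, value 93
- A+C: memory 19, CPU 14, value 83
- A+D: memory 15, CPU 15, value 76
- B+C: memory 12, CPU 13, value 56
Best: 93 rps.

93 rps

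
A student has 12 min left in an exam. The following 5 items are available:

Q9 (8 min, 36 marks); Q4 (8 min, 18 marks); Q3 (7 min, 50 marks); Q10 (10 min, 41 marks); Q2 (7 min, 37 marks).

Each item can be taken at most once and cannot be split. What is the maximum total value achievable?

50 marks

This is a 0/1 knapsack; check combinations near the capacity.
- Q3: time 7, value 50
- Q10: time 10, value 41
- Q2: time 7, value 37
Best: 50 marks.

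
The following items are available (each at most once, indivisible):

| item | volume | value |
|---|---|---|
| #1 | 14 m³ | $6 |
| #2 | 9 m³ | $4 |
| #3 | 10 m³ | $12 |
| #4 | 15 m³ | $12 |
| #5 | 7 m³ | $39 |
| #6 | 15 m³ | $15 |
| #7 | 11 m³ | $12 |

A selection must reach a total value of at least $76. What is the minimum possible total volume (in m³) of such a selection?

Subsets with value ≥ 76, sorted by total volume:
- #3+#5+#6+#7: volume 43, value 78
- #3+#4+#5+#6: volume 47, value 78
- #4+#5+#6+#7: volume 48, value 78
Minimum volume: 43 m³.

43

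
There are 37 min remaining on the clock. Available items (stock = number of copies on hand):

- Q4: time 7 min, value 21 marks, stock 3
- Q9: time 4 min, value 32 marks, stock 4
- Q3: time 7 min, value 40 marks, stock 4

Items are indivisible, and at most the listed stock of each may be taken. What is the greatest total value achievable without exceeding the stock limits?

Top feasible selections:
- 4×Q9 + 3×Q3: time 37, value 248
- 1×Q4 + 4×Q9 + 2×Q3: time 37, value 229
Best: 248 marks.

248 marks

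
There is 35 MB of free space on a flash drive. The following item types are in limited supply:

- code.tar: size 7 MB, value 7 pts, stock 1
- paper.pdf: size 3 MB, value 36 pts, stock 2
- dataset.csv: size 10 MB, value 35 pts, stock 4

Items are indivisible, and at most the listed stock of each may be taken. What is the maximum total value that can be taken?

Top feasible selections:
- 1×code.tar + 2×paper.pdf + 2×dataset.csv: size 33, value 149
- 2×paper.pdf + 2×dataset.csv: size 26, value 142
- 1×paper.pdf + 3×dataset.csv: size 33, value 141
Best: 149 pts.

149 pts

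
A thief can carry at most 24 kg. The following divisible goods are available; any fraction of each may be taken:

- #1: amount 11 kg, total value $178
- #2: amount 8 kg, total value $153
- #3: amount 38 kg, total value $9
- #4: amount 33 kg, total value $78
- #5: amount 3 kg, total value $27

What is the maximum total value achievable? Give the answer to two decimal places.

362.73

Take in order of value per unit:
- #2 (153/8 per unit): all 8 → value 153, running total 153.00
- #1 (178/11 per unit): all 11 → value 178, running total 331.00
- #5 (27/3 per unit): all 3 → value 27, running total 358.00
- #4 (78/33 per unit): 2 of 33 → value 2×78/33 = 4.7273, running total 362.73
Total 362.73.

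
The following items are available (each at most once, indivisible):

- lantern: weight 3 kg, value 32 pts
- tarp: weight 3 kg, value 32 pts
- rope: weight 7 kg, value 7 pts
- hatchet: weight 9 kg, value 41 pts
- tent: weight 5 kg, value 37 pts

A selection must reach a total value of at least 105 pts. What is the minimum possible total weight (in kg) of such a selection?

15

Subsets with value ≥ 105, sorted by total weight:
- lantern+tarp+hatchet: weight 15, value 105
- lantern+hatchet+tent: weight 17, value 110
Minimum weight: 15 kg.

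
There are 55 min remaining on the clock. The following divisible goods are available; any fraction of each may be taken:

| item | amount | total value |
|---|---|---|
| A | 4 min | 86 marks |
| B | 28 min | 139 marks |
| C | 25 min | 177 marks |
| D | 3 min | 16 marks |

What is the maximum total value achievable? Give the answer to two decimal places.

Take in order of value per unit:
- A (86/4 per unit): all 4 → value 86, running total 86.00
- C (177/25 per unit): all 25 → value 177, running total 263.00
- D (16/3 per unit): all 3 → value 16, running total 279.00
- B (139/28 per unit): 23 of 28 → value 23×139/28 = 114.1786, running total 393.18
Total 393.18.

393.18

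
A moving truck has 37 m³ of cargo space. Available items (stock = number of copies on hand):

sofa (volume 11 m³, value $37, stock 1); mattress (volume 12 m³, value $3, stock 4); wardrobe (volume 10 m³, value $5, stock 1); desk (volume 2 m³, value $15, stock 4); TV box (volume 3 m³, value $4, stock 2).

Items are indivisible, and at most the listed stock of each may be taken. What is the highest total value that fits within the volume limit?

Best selections within volume 37 and stock limits:
- 1×sofa + 1×wardrobe + 4×desk + 2×TV box: volume 35, value 110
- 1×sofa + 1×mattress + 4×desk + 2×TV box: volume 37, value 108
- 1×sofa + 1×wardrobe + 4×desk + 1×TV box: volume 32, value 106
- 1×sofa + 4×desk + 2×TV box: volume 25, value 105
Best: $110.

$110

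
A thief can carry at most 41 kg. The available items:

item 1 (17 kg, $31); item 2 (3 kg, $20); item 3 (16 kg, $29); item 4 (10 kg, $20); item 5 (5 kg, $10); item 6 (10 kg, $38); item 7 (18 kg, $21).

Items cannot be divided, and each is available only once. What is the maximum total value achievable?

This is a 0/1 knapsack; check combinations near the capacity.
- item 1+item 2+item 4+item 6: weight 17+3+10+10=40, value 31+20+20+38=109
- item 2+item 3+item 4+item 6: weight 3+16+10+10=39, value 20+29+20+38=107
- item 1+item 2+item 5+item 6: weight 17+3+5+10=35, value 31+20+10+38=99
- item 2+item 4+item 6+item 7: weight 3+10+10+18=41, value 20+20+38+21=99
- item 2+item 3+item 5+item 6: weight 3+16+5+10=34, value 20+29+10+38=97
Best: $109.

$109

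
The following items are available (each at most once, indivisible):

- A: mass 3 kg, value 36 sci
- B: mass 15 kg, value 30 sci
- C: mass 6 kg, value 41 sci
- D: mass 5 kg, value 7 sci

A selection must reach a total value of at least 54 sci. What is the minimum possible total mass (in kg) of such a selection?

Subsets with value ≥ 54, sorted by total mass:
- A+C: mass 9, value 77
- A+C+D: mass 14, value 84
- A+B: mass 18, value 66
- B+C: mass 21, value 71
Minimum mass: 9 kg.

9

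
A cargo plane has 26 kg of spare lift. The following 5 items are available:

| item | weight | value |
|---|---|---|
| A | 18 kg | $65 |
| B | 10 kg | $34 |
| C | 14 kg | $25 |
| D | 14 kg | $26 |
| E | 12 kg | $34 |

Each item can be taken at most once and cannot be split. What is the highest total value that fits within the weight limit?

Check high-value combinations within 26 kg:
- B+E: weight 10+12=22, value 34+34=68
- A: weight 18, value 65
- B+D: weight 10+14=24, value 34+26=60
- D+E: weight 14+12=26, value 26+34=60
- B+C: weight 10+14=24, value 34+25=59
Best: $68.

$68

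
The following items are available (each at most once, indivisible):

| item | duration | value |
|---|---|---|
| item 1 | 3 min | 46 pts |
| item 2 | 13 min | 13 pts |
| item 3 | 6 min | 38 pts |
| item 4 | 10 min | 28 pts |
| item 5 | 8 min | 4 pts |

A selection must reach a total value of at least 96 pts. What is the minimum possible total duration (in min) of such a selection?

19

Subsets with value ≥ 96, sorted by total duration:
- item 1+item 3+item 4: duration 19, value 112
- item 1+item 2+item 3: duration 22, value 97
- item 1+item 3+item 4+item 5: duration 27, value 116
- item 1+item 2+item 3+item 5: duration 30, value 101
Minimum duration: 19 min.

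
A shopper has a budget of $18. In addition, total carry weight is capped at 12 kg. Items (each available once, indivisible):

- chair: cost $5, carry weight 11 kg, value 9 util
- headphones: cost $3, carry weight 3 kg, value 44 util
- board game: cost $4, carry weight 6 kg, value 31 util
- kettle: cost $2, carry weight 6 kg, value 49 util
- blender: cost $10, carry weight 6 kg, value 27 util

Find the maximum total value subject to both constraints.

Feasible sets respecting both limits:
- headphones+kettle: cost 5, carry weight 9, value 93
- board game+kettle: cost 6, carry weight 12, value 80
- kettle+blender: cost 12, carry weight 12, value 76
- headphones+board game: cost 7, carry weight 9, value 75
Best: 93 util.

93 util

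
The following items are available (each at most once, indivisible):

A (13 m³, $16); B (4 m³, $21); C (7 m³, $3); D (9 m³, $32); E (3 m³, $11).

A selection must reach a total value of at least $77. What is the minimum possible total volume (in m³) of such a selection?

Subsets with value ≥ 77, sorted by total volume:
- A+B+D+E: volume 29, value 80
- A+B+C+D+E: volume 36, value 83
Minimum volume: 29 m³.

29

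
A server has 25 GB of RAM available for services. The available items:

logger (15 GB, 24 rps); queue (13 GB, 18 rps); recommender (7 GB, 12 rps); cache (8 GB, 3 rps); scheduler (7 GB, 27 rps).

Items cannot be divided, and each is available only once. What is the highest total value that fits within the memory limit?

Check high-value combinations within 25 GB:
- logger+scheduler: memory 15+7=22, value 24+27=51
- queue+scheduler: memory 13+7=20, value 18+27=45
- recommender+cache+scheduler: memory 7+8+7=22, value 12+3+27=42
Best: 51 rps.

51 rps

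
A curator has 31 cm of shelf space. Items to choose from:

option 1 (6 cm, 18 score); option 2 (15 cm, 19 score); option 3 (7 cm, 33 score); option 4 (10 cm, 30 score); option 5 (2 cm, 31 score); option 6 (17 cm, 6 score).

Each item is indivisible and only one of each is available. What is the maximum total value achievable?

Check high-value combinations within 31 cm:
- option 1+option 3+option 4+option 5: length 6+7+10+2=25, value 18+33+30+31=112
- option 1+option 2+option 3+option 5: length 6+15+7+2=30, value 18+19+33+31=101
- option 3+option 4+option 5: length 7+10+2=19, value 33+30+31=94
Best: 112 score.

112 score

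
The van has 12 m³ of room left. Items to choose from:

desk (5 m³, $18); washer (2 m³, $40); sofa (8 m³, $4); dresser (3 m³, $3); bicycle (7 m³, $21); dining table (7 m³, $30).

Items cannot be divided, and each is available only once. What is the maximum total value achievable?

Check high-value combinations within 12 m³:
- washer+dresser+dining table: volume 2+3+7=12, value 40+3+30=73
- washer+dining table: volume 2+7=9, value 40+30=70
- washer+dresser+bicycle: volume 2+3+7=12, value 40+3+21=64
Best: $73.

$73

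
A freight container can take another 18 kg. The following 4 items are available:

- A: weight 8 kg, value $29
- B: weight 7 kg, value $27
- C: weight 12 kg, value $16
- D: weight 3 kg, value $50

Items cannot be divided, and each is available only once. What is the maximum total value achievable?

$106

This is a 0/1 knapsack; check combinations near the capacity.
- A+B+D: weight 8+7+3=18, value 29+27+50=106
- A+D: weight 8+3=11, value 29+50=79
- B+D: weight 7+3=10, value 27+50=77
- C+D: weight 12+3=15, value 16+50=66
Best: $106.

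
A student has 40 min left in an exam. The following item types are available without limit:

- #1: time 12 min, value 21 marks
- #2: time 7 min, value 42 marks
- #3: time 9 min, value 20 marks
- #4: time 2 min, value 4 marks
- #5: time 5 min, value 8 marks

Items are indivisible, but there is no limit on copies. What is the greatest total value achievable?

Best value-per-unit is #2 at 42/7; filling with it alone gives 5×42 = 210.
Optimal mix: 5×#2 + 2×#4 → time 39, value 218.

218 marks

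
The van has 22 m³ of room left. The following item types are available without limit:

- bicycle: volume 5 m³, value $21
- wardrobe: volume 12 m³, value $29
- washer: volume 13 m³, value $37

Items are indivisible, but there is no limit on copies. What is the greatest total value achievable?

Best value-per-unit is bicycle at 21/5, and filling with it alone uses volume 4×5=20. No mix of the others beats 4×21 = 84.

$84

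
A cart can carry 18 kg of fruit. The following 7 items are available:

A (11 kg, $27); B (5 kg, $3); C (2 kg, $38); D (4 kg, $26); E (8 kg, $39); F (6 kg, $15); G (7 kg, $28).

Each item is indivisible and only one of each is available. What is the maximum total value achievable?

Check high-value combinations within 18 kg:
- C+E+G: weight 2+8+7=17, value 38+39+28=105
- C+D+E: weight 2+4+8=14, value 38+26+39=103
- B+C+D+G: weight 5+2+4+7=18, value 3+38+26+28=95
- C+D+G: weight 2+4+7=13, value 38+26+28=92
Best: $105.

$105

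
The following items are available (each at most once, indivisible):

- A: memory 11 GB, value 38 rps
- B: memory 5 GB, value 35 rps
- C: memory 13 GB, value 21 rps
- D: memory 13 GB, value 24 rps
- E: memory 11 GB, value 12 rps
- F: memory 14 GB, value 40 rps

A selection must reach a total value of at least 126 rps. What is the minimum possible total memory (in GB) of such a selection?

Subsets with value ≥ 126, sorted by total memory:
- A+B+D+F: memory 43, value 137
- A+B+C+F: memory 43, value 134
- A+B+C+D+E: memory 53, value 130
- A+B+D+E+F: memory 54, value 149
Minimum memory: 43 GB.

43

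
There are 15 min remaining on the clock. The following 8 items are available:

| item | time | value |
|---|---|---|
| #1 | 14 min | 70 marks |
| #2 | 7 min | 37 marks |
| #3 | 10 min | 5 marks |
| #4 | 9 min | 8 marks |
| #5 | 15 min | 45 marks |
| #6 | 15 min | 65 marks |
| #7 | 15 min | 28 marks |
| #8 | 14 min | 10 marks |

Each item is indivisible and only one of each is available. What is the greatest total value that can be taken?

70 marks

This is a 0/1 knapsack; check combinations near the capacity.
- #1: time 14, value 70
- #6: time 15, value 65
- #5: time 15, value 45
- #2: time 7, value 37
Best: 70 marks.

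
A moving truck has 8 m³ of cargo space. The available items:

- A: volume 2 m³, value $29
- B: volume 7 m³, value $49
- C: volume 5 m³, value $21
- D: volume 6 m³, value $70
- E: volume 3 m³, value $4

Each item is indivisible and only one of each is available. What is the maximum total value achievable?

$99

Check high-value combinations within 8 m³:
- A+D: volume 2+6=8, value 29+70=99
- D: volume 6, value 70
- A+C: volume 2+5=7, value 29+21=50
- B: volume 7, value 49
Best: $99.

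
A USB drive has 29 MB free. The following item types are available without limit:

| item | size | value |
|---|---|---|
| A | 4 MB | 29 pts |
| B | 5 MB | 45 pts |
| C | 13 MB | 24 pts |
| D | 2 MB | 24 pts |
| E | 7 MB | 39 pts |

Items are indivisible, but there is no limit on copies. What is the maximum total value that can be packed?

Best value-per-unit is D at 24/2, and filling with it alone uses size 14×2=28. No mix of the others beats 14×24 = 336.

336 pts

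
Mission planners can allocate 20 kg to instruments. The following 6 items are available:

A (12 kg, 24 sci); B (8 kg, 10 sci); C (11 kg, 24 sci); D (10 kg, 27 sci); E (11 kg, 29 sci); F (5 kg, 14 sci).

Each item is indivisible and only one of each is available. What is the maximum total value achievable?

Check high-value combinations within 20 kg:
- E+F: mass 11+5=16, value 29+14=43
- D+F: mass 10+5=15, value 27+14=41
- B+E: mass 8+11=19, value 10+29=39
Best: 43 sci.

43 sci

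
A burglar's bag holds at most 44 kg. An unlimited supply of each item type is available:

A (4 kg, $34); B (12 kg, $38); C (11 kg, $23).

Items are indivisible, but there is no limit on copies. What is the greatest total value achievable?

$374

Best value-per-unit is A at 34/4, and filling with it alone uses weight 11×4=44. No mix of the others beats 11×34 = 374.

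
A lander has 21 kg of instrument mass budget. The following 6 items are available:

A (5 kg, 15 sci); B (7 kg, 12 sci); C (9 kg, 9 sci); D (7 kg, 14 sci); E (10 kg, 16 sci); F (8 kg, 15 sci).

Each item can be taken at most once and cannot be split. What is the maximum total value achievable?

44 sci

Check high-value combinations within 21 kg:
- A+D+F: mass 5+7+8=20, value 15+14+15=44
- A+B+F: mass 5+7+8=20, value 15+12+15=42
- A+B+D: mass 5+7+7=19, value 15+12+14=41
- A+C+D: mass 5+9+7=21, value 15+9+14=38
- A+B+C: mass 5+7+9=21, value 15+12+9=36
Best: 44 sci.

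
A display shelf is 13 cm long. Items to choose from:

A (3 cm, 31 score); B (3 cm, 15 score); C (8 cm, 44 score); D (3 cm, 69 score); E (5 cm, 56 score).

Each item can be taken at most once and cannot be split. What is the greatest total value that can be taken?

Check high-value combinations within 13 cm:
- A+D+E: length 3+3+5=11, value 31+69+56=156
- B+D+E: length 3+3+5=11, value 15+69+56=140
- D+E: length 3+5=8, value 69+56=125
Best: 156 score.

156 score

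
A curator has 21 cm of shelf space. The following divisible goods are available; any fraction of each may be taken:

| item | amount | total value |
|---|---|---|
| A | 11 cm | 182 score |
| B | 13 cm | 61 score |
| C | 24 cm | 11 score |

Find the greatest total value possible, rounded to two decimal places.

228.92

Take in order of value per unit:
- A (182/11 per unit): all 11 → value 182, running total 182.00
- B (61/13 per unit): 10 of 13 → value 10×61/13 = 46.9231, running total 228.92
Total 228.92.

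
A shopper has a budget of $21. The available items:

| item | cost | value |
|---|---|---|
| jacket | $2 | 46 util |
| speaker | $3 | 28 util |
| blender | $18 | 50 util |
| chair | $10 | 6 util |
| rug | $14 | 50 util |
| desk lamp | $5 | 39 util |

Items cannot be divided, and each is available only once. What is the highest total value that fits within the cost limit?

135 util

This is a 0/1 knapsack; check combinations near the capacity.
- jacket+rug+desk lamp: cost 2+14+5=21, value 46+50+39=135
- jacket+speaker+rug: cost 2+3+14=19, value 46+28+50=124
- jacket+speaker+chair+desk lamp: cost 2+3+10+5=20, value 46+28+6+39=119
- jacket+speaker+desk lamp: cost 2+3+5=10, value 46+28+39=113
Best: 135 util.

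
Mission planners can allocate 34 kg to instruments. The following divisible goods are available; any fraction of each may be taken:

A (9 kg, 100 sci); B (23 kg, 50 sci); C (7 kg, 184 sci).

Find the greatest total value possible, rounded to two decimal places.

Take in order of value per unit:
- C (184/7 per unit): all 7 → value 184, running total 184.00
- A (100/9 per unit): all 9 → value 100, running total 284.00
- B (50/23 per unit): 18 of 23 → value 18×50/23 = 39.1304, running total 323.13
Total 323.13.

323.13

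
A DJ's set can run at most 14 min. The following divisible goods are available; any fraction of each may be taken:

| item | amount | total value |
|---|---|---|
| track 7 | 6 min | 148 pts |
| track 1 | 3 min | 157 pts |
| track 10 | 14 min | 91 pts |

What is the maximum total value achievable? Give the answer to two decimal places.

Take in order of value per unit:
- track 1 (157/3 per unit): all 3 → value 157, running total 157.00
- track 7 (148/6 per unit): all 6 → value 148, running total 305.00
- track 10 (91/14 per unit): 5 of 14 → value 5×91/14 = 32.5000, running total 337.50
Total 337.50.

337.50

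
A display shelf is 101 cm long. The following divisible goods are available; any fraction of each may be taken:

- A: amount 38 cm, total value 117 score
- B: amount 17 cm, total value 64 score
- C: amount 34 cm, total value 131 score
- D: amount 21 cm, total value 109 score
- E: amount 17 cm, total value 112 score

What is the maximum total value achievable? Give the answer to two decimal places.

Take in order of value per unit:
- E (112/17 per unit): all 17 → value 112, running total 112.00
- D (109/21 per unit): all 21 → value 109, running total 221.00
- C (131/34 per unit): all 34 → value 131, running total 352.00
- B (64/17 per unit): all 17 → value 64, running total 416.00
- A (117/38 per unit): 12 of 38 → value 12×117/38 = 36.9474, running total 452.95
Total 452.95.

452.95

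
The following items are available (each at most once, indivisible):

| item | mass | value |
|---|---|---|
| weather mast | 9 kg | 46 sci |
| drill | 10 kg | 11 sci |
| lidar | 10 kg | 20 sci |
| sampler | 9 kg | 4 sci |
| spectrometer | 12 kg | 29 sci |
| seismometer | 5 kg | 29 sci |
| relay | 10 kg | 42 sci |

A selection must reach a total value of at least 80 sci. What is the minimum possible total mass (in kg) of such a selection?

19

Subsets with value ≥ 80, sorted by total mass:
- weather mast+relay: mass 19, value 88
- weather mast+seismometer+relay: mass 24, value 117
Minimum mass: 19 kg.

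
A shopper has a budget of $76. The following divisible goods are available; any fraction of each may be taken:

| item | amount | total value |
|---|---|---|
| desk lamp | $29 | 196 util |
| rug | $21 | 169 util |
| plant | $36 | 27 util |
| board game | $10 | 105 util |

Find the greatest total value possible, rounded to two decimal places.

Take in order of value per unit:
- board game (105/10 per unit): all 10 → value 105, running total 105.00
- rug (169/21 per unit): all 21 → value 169, running total 274.00
- desk lamp (196/29 per unit): all 29 → value 196, running total 470.00
- plant (27/36 per unit): 16 of 36 → value 16×27/36 = 12.0000, running total 482.00
Total 482.00.

482.00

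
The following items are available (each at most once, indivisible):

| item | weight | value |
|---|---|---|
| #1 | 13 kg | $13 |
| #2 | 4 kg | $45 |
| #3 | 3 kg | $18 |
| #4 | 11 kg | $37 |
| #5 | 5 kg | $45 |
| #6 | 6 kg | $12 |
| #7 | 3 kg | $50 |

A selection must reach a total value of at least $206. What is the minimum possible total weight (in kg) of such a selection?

Subsets with value ≥ 206, sorted by total weight:
- #2+#3+#4+#5+#6+#7: weight 32, value 207
- #1+#2+#3+#4+#5+#7: weight 39, value 208
Minimum weight: 32 kg.

32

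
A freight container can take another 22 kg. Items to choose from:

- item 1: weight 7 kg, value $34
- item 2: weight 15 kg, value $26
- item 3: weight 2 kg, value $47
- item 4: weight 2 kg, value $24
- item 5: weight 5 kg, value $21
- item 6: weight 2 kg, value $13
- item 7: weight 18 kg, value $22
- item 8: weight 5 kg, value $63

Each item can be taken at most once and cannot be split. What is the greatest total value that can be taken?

$189

Check high-value combinations within 22 kg:
- item 1+item 3+item 4+item 5+item 8: weight 7+2+2+5+5=21, value 34+47+24+21+63=189
- item 1+item 3+item 4+item 6+item 8: weight 7+2+2+2+5=18, value 34+47+24+13+63=181
- item 1+item 3+item 5+item 6+item 8: weight 7+2+5+2+5=21, value 34+47+21+13+63=178
- item 1+item 3+item 4+item 8: weight 7+2+2+5=16, value 34+47+24+63=168
- item 3+item 4+item 5+item 6+item 8: weight 2+2+5+2+5=16, value 47+24+21+13+63=168
Best: $189.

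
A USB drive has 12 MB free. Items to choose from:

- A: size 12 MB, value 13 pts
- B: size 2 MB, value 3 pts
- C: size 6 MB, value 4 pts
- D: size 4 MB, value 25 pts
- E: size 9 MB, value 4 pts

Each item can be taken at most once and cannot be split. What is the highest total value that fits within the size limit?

32 pts

Check high-value combinations within 12 MB:
- B+C+D: size 2+6+4=12, value 3+4+25=32
- C+D: size 6+4=10, value 4+25=29
- B+D: size 2+4=6, value 3+25=28
- D: size 4, value 25
Best: 32 pts.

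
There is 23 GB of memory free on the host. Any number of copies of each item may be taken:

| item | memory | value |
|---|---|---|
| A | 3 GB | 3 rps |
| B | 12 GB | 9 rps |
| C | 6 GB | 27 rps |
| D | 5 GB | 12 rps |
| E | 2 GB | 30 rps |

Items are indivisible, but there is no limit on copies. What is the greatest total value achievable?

Best value-per-unit is E at 30/2, and filling with it alone uses memory 11×2=22. No mix of the others beats 11×30 = 330.

330 rps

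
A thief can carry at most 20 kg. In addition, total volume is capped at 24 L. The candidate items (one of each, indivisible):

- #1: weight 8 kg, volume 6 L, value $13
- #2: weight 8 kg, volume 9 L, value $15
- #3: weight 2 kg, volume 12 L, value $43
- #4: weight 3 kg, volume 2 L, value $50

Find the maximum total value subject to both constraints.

$108

Feasible sets respecting both limits:
- #2+#3+#4: weight 13, volume 23, value 108
- #1+#3+#4: weight 13, volume 20, value 106
- #3+#4: weight 5, volume 14, value 93
- #1+#2+#4: weight 19, volume 17, value 78
Best: $108.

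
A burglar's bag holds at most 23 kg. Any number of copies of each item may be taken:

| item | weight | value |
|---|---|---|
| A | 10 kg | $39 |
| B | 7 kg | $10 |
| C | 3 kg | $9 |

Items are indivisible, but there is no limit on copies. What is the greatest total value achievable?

$87

Best value-per-unit is A at 39/10; filling with it alone gives 2×39 = 78.
Optimal mix: 2×A + 1×C → weight 23, value 87.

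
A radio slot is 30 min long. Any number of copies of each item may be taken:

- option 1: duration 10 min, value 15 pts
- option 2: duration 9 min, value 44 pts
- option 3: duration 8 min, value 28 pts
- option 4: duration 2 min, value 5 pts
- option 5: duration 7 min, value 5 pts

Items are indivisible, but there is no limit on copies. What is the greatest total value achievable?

Best value-per-unit is option 2 at 44/9; filling with it alone gives 3×44 = 132.
Optimal mix: 3×option 2 + 1×option 4 → duration 29, value 137.

137 pts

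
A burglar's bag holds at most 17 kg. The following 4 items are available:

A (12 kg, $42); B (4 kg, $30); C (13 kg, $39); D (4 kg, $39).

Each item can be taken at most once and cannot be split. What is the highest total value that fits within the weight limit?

$81

Check high-value combinations within 17 kg:
- A+D: weight 12+4=16, value 42+39=81
- C+D: weight 13+4=17, value 39+39=78
- A+B: weight 12+4=16, value 42+30=72
- B+D: weight 4+4=8, value 30+39=69
Best: $81.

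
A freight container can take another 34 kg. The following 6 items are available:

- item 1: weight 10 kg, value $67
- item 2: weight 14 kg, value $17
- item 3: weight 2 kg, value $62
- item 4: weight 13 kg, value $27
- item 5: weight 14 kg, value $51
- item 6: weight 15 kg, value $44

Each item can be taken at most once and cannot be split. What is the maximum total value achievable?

$180

Check high-value combinations within 34 kg:
- item 1+item 3+item 5: weight 10+2+14=26, value 67+62+51=180
- item 1+item 3+item 6: weight 10+2+15=27, value 67+62+44=173
- item 3+item 5+item 6: weight 2+14+15=31, value 62+51+44=157
- item 1+item 3+item 4: weight 10+2+13=25, value 67+62+27=156
Best: $180.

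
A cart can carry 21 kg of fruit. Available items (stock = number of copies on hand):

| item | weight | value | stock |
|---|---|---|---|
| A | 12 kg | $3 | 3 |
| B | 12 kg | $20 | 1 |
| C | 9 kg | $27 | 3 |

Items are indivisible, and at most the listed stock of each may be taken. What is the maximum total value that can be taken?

Top feasible selections:
- 2×C: weight 18, value 54
- 1×B + 1×C: weight 21, value 47
- 1×A + 1×C: weight 21, value 30
- 1×C: weight 9, value 27
Best: $54.

$54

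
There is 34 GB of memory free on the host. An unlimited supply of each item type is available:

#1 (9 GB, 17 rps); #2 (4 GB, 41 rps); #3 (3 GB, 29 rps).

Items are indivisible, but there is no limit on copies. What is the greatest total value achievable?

Best value-per-unit is #2 at 41/4; filling with it alone gives 8×41 = 328.
Optimal mix: 7×#2 + 2×#3 → memory 34, value 345.

345 rps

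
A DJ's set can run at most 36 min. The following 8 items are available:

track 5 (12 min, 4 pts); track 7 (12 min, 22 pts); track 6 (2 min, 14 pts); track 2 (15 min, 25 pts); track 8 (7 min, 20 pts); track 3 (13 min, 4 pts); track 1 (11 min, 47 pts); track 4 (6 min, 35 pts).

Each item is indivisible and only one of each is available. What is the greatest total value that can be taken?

124 pts

Check high-value combinations within 36 min:
- track 7+track 8+track 1+track 4: duration 12+7+11+6=36, value 22+20+47+35=124
- track 6+track 2+track 1+track 4: duration 2+15+11+6=34, value 14+25+47+35=121
- track 7+track 6+track 1+track 4: duration 12+2+11+6=31, value 22+14+47+35=118
- track 6+track 8+track 1+track 4: duration 2+7+11+6=26, value 14+20+47+35=116
- track 2+track 1+track 4: duration 15+11+6=32, value 25+47+35=107
Best: 124 pts.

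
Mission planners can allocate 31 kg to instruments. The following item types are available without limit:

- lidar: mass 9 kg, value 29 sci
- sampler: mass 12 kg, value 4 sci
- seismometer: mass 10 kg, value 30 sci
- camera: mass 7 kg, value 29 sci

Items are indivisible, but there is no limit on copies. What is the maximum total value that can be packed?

Best value-per-unit is camera at 29/7; filling with it alone gives 4×29 = 116.
Optimal mix: 1×seismometer + 3×camera → mass 31, value 117.

117 sci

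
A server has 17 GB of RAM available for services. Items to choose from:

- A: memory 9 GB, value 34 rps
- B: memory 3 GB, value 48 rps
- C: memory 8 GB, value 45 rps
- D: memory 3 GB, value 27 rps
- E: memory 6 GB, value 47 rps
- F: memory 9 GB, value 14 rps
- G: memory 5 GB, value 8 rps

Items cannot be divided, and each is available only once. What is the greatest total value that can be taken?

This is a 0/1 knapsack; check combinations near the capacity.
- B+C+E: memory 3+8+6=17, value 48+45+47=140
- B+D+E+G: memory 3+3+6+5=17, value 48+27+47+8=130
- B+D+E: memory 3+3+6=12, value 48+27+47=122
Best: 140 rps.

140 rps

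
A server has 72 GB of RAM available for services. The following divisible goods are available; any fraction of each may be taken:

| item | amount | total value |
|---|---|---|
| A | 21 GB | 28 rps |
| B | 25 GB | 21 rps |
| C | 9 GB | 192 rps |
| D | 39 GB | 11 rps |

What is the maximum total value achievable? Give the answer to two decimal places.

245.79

Take in order of value per unit:
- C (192/9 per unit): all 9 → value 192, running total 192.00
- A (28/21 per unit): all 21 → value 28, running total 220.00
- B (21/25 per unit): all 25 → value 21, running total 241.00
- D (11/39 per unit): 17 of 39 → value 17×11/39 = 4.7949, running total 245.79
Total 245.79.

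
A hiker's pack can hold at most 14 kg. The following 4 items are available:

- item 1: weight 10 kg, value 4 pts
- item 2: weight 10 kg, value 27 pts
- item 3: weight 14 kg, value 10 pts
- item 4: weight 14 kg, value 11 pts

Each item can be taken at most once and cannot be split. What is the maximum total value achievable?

Check high-value combinations within 14 kg:
- item 2: weight 10, value 27
- item 4: weight 14, value 11
- item 3: weight 14, value 10
Best: 27 pts.

27 pts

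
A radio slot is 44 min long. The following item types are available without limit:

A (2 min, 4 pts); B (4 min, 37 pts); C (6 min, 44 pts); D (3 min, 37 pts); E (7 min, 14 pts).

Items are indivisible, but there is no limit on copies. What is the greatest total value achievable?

Best value-per-unit is D at 37/3; filling with it alone gives 14×37 = 518.
Optimal mix: 1×A + 14×D → duration 44, value 522.

522 pts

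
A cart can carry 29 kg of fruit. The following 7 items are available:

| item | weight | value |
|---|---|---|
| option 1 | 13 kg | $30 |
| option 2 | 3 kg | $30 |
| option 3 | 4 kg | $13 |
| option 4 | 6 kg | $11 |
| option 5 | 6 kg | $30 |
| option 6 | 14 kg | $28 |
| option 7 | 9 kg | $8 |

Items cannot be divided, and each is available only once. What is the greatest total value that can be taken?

Check high-value combinations within 29 kg:
- option 1+option 2+option 3+option 5: weight 13+3+4+6=26, value 30+30+13+30=103
- option 2+option 3+option 5+option 6: weight 3+4+6+14=27, value 30+13+30+28=101
- option 1+option 2+option 4+option 5: weight 13+3+6+6=28, value 30+30+11+30=101
- option 2+option 4+option 5+option 6: weight 3+6+6+14=29, value 30+11+30+28=99
Best: $103.

$103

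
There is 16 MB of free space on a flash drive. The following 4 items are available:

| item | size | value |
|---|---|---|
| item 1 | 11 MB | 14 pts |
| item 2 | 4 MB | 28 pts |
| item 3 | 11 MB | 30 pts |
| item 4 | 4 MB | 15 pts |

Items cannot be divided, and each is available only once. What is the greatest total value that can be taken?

Check high-value combinations within 16 MB:
- item 2+item 3: size 4+11=15, value 28+30=58
- item 3+item 4: size 11+4=15, value 30+15=45
- item 2+item 4: size 4+4=8, value 28+15=43
- item 1+item 2: size 11+4=15, value 14+28=42
- item 3: size 11, value 30
Best: 58 pts.

58 pts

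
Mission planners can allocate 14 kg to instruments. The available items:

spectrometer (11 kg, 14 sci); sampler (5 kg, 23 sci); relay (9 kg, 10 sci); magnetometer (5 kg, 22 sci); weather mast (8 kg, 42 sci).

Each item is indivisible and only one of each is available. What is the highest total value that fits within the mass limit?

65 sci

Check high-value combinations within 14 kg:
- sampler+weather mast: mass 5+8=13, value 23+42=65
- magnetometer+weather mast: mass 5+8=13, value 22+42=64
- sampler+magnetometer: mass 5+5=10, value 23+22=45
- weather mast: mass 8, value 42
- sampler+relay: mass 5+9=14, value 23+10=33
Best: 65 sci.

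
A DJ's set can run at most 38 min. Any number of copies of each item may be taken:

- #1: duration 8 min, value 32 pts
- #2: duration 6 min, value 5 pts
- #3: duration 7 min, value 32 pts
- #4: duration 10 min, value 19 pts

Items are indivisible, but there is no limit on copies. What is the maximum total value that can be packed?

Best value-per-unit is #3 at 32/7; filling with it alone gives 5×32 = 160.
Optimal mix: 3×#1 + 2×#3 → duration 38, value 160.

160 pts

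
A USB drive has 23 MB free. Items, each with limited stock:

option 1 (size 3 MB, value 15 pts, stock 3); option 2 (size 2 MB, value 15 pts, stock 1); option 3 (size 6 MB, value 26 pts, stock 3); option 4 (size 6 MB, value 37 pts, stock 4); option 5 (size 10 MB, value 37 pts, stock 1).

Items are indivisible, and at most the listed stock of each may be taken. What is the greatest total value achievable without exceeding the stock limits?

141 pts

Top feasible selections:
- 1×option 1 + 1×option 2 + 3×option 4: size 23, value 141
- 3×option 1 + 1×option 2 + 2×option 4: size 23, value 134
- 1×option 1 + 1×option 2 + 1×option 3 + 2×option 4: size 23, value 130
Best: 141 pts.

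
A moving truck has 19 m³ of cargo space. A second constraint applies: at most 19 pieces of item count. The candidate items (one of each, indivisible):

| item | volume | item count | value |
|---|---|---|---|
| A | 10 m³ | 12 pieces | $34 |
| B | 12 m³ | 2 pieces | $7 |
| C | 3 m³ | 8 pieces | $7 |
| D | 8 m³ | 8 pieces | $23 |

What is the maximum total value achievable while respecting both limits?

Feasible sets respecting both limits:
- A: volume 10, item count 12, value 34
- C+D: volume 11, item count 16, value 30
- D: volume 8, item count 8, value 23
Best: $34.

$34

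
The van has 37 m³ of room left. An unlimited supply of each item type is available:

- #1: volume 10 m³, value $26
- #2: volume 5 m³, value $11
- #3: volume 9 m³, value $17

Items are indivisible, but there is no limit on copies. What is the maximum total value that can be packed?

Best value-per-unit is #1 at 26/10; filling with it alone gives 3×26 = 78.
Optimal mix: 3×#1 + 1×#2 → volume 35, value 89.

$89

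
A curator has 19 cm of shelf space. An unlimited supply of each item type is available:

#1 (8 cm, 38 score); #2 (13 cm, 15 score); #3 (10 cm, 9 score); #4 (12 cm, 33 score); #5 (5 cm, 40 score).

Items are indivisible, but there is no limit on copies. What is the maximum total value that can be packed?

120 score

Best value-per-unit is #5 at 40/5, and filling with it alone uses length 3×5=15. No mix of the others beats 3×40 = 120.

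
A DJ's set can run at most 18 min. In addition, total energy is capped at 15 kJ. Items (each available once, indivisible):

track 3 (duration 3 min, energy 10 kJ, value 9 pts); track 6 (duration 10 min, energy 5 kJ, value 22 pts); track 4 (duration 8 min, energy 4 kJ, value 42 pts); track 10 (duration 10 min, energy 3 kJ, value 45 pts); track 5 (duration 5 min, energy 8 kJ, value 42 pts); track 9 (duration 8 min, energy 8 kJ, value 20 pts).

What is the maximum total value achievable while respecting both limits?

Feasible sets respecting both limits:
- track 4+track 10: duration 18, energy 7, value 87
- track 10+track 5: duration 15, energy 11, value 87
- track 4+track 5: duration 13, energy 12, value 84
Best: 87 pts.

87 pts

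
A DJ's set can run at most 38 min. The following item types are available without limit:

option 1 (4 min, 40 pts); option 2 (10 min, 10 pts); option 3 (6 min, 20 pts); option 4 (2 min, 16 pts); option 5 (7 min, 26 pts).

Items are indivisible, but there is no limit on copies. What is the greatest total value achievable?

376 pts

Best value-per-unit is option 1 at 40/4; filling with it alone gives 9×40 = 360.
Optimal mix: 9×option 1 + 1×option 4 → duration 38, value 376.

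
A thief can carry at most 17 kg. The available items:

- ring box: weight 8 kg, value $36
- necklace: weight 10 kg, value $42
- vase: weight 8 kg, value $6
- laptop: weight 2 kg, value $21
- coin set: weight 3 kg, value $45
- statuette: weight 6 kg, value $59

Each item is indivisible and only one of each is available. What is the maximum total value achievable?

Check high-value combinations within 17 kg:
- ring box+coin set+statuette: weight 8+3+6=17, value 36+45+59=140
- laptop+coin set+statuette: weight 2+3+6=11, value 21+45+59=125
- ring box+laptop+statuette: weight 8+2+6=16, value 36+21+59=116
Best: $140.

$140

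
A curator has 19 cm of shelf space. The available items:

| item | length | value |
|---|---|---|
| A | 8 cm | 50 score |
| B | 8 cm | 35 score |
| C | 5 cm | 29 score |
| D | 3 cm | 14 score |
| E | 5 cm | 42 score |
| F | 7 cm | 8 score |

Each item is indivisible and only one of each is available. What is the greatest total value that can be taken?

Check high-value combinations within 19 cm:
- A+C+E: length 8+5+5=18, value 50+29+42=121
- A+D+E: length 8+3+5=16, value 50+14+42=106
- B+C+E: length 8+5+5=18, value 35+29+42=106
- A+B+D: length 8+8+3=19, value 50+35+14=99
- A+C+D: length 8+5+3=16, value 50+29+14=93
Best: 121 score.

121 score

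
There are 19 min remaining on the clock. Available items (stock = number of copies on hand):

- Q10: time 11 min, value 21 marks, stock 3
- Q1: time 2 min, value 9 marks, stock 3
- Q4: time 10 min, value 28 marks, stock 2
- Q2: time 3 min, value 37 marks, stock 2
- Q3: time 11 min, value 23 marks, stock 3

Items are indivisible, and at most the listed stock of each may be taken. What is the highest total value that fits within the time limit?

Top feasible selections:
- 1×Q1 + 1×Q4 + 2×Q2: time 18, value 111
- 1×Q1 + 2×Q2 + 1×Q3: time 19, value 106
Best: 111 marks.

111 marks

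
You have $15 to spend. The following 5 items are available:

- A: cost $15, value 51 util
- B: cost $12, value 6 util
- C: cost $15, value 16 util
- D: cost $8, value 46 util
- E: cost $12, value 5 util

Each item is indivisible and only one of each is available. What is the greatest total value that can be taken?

This is a 0/1 knapsack; check combinations near the capacity.
- A: cost 15, value 51
- D: cost 8, value 46
- C: cost 15, value 16
- B: cost 12, value 6
- E: cost 12, value 5
Best: 51 util.

51 util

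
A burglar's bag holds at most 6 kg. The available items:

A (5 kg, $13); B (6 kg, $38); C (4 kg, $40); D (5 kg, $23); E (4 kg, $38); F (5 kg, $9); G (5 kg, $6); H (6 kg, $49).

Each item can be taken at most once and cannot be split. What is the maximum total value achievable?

$49

Check high-value combinations within 6 kg:
- H: weight 6, value 49
- C: weight 4, value 40
- E: weight 4, value 38
- B: weight 6, value 38
- D: weight 5, value 23
Best: $49.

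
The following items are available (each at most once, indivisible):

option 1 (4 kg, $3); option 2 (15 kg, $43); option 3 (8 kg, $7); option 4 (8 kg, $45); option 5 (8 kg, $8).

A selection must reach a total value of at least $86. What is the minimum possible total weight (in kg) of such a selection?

Subsets with value ≥ 86, sorted by total weight:
- option 2+option 4: weight 23, value 88
- option 1+option 2+option 4: weight 27, value 91
- option 2+option 4+option 5: weight 31, value 96
Minimum weight: 23 kg.

23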